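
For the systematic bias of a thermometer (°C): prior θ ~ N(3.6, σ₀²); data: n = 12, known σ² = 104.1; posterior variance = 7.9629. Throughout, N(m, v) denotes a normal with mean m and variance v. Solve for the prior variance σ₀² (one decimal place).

σ₀² = 97.0

For the Normal–Normal model with known σ², precisions add: τ_n = τ₀ + n/σ².
So 1/σ₀² = 1/7.9629 − 12/104.1 = 0.125582 − 0.115274 = 0.010308.
Hence σ₀² = 1/0.010308 ≈ 97.0.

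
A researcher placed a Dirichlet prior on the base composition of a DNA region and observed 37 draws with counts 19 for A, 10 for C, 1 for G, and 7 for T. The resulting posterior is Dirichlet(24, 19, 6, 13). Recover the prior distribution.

Dirichlet(5, 9, 5, 6)

For a Dirichlet(α) prior with multinomial counts c, the posterior is Dirichlet(α + c) componentwise.
Subtract each count from the matching posterior parameter: 24−19=5, 19−10=9, 6−1=5, 13−7=6.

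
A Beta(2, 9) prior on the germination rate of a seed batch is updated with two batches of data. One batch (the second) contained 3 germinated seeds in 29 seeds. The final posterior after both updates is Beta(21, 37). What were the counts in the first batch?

Sequential conjugate updates are equivalent to a single update on the pooled data, so total successes = posterior α − prior α and total failures = posterior β − prior β.
Total across both batches: 21−2=19 germinated seeds, 37−9=28 non-germinating seeds.
Subtract the second batch: 19−3=16 germinated seeds and 28−26=2 non-germinating seeds.

16 germinated seeds and 2 non-germinating seeds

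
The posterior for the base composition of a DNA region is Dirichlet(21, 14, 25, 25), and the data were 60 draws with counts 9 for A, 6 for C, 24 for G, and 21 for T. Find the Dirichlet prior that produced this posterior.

Dirichlet(12, 8, 1, 4)

For a Dirichlet(α) prior with multinomial counts c, the posterior is Dirichlet(α + c) componentwise.
Subtract each count from the matching posterior parameter: 21−9=12, 14−6=8, 25−24=1, 25−21=4.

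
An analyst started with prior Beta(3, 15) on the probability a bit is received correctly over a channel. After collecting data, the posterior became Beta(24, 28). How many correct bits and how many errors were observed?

21 correct bits and 13 errors

A Beta(a, b) prior with s successes and f failures in binomial data gives a Beta(a+s, b+f) posterior.
So s = 24 − 3 = 21 and f = 28 − 15 = 13.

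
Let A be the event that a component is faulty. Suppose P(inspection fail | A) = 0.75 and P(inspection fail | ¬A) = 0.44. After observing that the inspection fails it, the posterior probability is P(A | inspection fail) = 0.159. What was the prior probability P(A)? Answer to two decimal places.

In odds form, posterior odds = prior odds × likelihood ratio, so prior odds = posterior odds ÷ LR.
Posterior odds = 0.159/(1−0.159) = 0.1891. LR = 0.75/0.44 = 1.7045.
Prior odds = 0.1891/1.7045 = 0.1109, so P(A) = 0.1109/(1+0.1109) ≈ 0.10.

P(A) = 0.10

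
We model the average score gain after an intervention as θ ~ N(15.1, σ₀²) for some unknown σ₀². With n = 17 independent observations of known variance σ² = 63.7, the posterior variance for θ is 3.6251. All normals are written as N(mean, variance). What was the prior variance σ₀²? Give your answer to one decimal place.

Posterior precision equals prior precision plus data precision: 1/σ_n² = 1/σ₀² + n/σ².
So 1/σ₀² = 1/3.6251 − 17/63.7 = 0.275854 − 0.266876 = 0.008978.
Hence σ₀² = 1/0.008978 ≈ 111.4.

σ₀² = 111.4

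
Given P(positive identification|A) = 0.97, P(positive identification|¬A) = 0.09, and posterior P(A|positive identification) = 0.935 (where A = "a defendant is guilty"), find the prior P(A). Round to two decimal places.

P(A) = 0.57

Bayes' rule in odds form gives O(A|E) = O(A)·[P(E|A)/P(E|¬A)], hence O(A) = O(A|E)/LR.
Posterior odds = 0.935/(1−0.935) = 14.3846. LR = 0.97/0.09 = 10.7778.
Prior odds = 14.3846/10.7778 = 1.3347, so P(A) = 1.3347/(1+1.3347) ≈ 0.57.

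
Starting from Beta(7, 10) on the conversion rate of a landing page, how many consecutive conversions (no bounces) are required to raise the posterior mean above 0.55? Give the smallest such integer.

k = 6

After k conversions and 0 bounces the posterior is Beta(7+k, 10), with mean (7+k)/(7+10+k).
Set (7+k)/(17+k) > 0.55 and solve: k > (0.55·17 − 7)/(1 − 0.55) = 5.222.
The smallest integer exceeding 5.222 is 6.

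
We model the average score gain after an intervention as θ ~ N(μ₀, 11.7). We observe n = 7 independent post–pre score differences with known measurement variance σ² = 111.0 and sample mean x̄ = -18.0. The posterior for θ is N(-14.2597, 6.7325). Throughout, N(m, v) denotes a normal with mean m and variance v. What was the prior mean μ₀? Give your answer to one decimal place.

The posterior mean is a precision-weighted average: μ_n = (τ₀μ₀ + τ_data·x̄)/(τ₀+τ_data), with τ₀=1/σ₀² and τ_data=n/σ².
Here τ₀ = 1/11.7 = 0.085470 and τ_data = 7/111.0 = 0.063063, so τ_n = 0.148533.
Rearranging for μ₀: μ₀ = (μ_n·τ_n − τ_data·x̄)/τ₀ = (-14.2597·0.148533 − 0.063063·-18.0) / 0.085470 = -0.982902/0.085470 ≈ -11.5.

μ₀ = -11.5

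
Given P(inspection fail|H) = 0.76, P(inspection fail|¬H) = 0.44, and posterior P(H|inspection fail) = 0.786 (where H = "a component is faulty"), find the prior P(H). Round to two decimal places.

Bayes' rule in odds form gives O(H|E) = O(H)·[P(E|H)/P(E|¬H)], hence O(H) = O(H|E)/LR.
Posterior odds = 0.786/(1−0.786) = 3.6729. LR = 0.76/0.44 = 1.7273.
Prior odds = 3.6729/1.7273 = 2.1264, so P(H) = 2.1264/(1+2.1264) ≈ 0.68.

P(H) = 0.68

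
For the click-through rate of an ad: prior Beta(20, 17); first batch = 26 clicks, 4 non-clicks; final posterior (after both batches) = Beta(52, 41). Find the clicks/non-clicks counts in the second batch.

6 clicks and 20 non-clicks

Sequential conjugate updates are equivalent to a single update on the pooled data, so total successes = posterior α − prior α and total failures = posterior β − prior β.
Total across both batches: 52−20=32 clicks, 41−17=24 non-clicks.
Subtract the first batch: 32−26=6 clicks and 24−4=20 non-clicks.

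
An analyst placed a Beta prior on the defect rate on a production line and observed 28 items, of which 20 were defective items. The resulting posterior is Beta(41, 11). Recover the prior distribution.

A Beta(α, β) prior with s successes and f failures in binomial data gives a Beta(α+s, β+f) posterior.
So α = 41 − 20 = 21 and β = 11 − 8 = 3.

Beta(21, 3)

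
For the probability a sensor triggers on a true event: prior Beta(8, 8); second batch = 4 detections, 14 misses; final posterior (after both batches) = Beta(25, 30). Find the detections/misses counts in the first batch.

13 detections and 8 misses

Sequential conjugate updates are equivalent to a single update on the pooled data, so total successes = posterior α − prior α and total failures = posterior β − prior β.
Total across both batches: 25−8=17 detections, 30−8=22 misses.
Subtract the second batch: 17−4=13 detections and 22−14=8 misses.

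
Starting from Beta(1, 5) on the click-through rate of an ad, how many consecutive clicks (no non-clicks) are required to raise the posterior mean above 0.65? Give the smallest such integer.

After k clicks and 0 non-clicks the posterior is Beta(1+k, 5), with mean (1+k)/(1+5+k).
Set (1+k)/(6+k) > 0.65 and solve: k > (0.65·6 − 1)/(1 − 0.65) = 8.286.
The smallest integer exceeding 8.286 is 9.

k = 9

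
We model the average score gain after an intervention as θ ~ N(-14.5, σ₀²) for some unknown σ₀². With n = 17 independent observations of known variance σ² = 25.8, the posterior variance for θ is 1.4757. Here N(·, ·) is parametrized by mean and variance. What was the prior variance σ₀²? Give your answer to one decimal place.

Posterior precision equals prior precision plus data precision: 1/σ_n² = 1/σ₀² + n/σ².
So 1/σ₀² = 1/1.4757 − 17/25.8 = 0.677645 − 0.658915 = 0.018730.
Hence σ₀² = 1/0.018730 ≈ 53.4.

σ₀² = 53.4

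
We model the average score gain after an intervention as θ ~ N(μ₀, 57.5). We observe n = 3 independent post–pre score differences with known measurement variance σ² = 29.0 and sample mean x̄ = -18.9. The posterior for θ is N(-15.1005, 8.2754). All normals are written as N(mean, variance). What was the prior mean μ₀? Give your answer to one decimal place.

μ₀ = 7.5

The posterior mean is a precision-weighted average: μ_n = (τ₀μ₀ + τ_data·x̄)/(τ₀+τ_data), with τ₀=1/σ₀² and τ_data=n/σ².
Here τ₀ = 1/57.5 = 0.017391 and τ_data = 3/29.0 = 0.103448, so τ_n = 0.120839.
Rearranging for μ₀: μ₀ = (μ_n·τ_n − τ_data·x̄)/τ₀ = (-15.1005·0.120839 − 0.103448·-18.9) / 0.017391 = 0.130438/0.017391 ≈ 7.5.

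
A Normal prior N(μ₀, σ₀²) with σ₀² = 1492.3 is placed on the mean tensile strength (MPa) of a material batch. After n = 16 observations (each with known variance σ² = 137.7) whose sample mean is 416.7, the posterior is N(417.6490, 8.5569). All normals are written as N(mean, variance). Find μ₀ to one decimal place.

μ₀ = 582.2

The posterior mean is a precision-weighted average: μ_n = (τ₀μ₀ + τ_data·x̄)/(τ₀+τ_data), with τ₀=1/σ₀² and τ_data=n/σ².
Here τ₀ = 1/1492.3 = 0.000670 and τ_data = 16/137.7 = 0.116195, so τ_n = 0.116865.
Rearranging for μ₀: μ₀ = (μ_n·τ_n − τ_data·x̄)/τ₀ = (417.6490·0.116865 − 0.116195·416.7) / 0.000670 = 0.390094/0.000670 ≈ 582.2.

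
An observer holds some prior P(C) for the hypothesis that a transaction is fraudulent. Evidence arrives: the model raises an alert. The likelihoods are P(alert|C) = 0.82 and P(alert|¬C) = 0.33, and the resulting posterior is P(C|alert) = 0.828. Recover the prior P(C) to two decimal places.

In odds form, posterior odds = prior odds × likelihood ratio, so prior odds = posterior odds ÷ LR.
Posterior odds = 0.828/(1−0.828) = 4.8140. LR = 0.82/0.33 = 2.4848.
Prior odds = 4.8140/2.4848 = 1.9374, so P(C) = 1.9374/(1+1.9374) ≈ 0.66.

P(C) = 0.66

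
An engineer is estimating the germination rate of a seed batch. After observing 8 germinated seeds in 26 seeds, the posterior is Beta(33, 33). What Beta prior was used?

Beta(25, 15)

A Beta(α, β) prior with s successes and f failures in binomial data gives a Beta(α+s, β+f) posterior.
So α = 33 − 8 = 25 and β = 33 − 18 = 15.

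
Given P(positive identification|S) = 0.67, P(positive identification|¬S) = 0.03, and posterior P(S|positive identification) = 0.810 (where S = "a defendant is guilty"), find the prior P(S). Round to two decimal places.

P(S) = 0.16

In odds form, posterior odds = prior odds × likelihood ratio, so prior odds = posterior odds ÷ LR.
Posterior odds = 0.810/(1−0.810) = 4.2632. LR = 0.67/0.03 = 22.3333.
Prior odds = 4.2632/22.3333 = 0.1909, so P(S) = 0.1909/(1+0.1909) ≈ 0.16.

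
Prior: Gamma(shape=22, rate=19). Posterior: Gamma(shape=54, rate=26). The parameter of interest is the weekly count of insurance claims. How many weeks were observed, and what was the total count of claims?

n = 7 weeks with total 32 claims

Gamma–Poisson conjugacy: posterior shape = α + Σxᵢ, posterior rate = β + n.
Matching: Σxᵢ = 54 − 22 = 32 and n = 26 − 19 = 7.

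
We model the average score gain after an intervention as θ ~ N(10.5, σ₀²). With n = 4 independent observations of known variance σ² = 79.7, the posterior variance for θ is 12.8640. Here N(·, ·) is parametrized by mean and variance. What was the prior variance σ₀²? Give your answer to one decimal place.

σ₀² = 36.3

Posterior precision equals prior precision plus data precision: 1/σ_n² = 1/σ₀² + n/σ².
So 1/σ₀² = 1/12.8640 − 4/79.7 = 0.077736 − 0.050188 = 0.027548.
Hence σ₀² = 1/0.027548 ≈ 36.3.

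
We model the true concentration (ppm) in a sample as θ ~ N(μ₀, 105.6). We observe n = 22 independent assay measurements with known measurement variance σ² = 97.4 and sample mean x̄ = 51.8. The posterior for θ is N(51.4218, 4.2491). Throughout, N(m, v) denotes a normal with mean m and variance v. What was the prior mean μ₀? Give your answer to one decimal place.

With known observation variance, the Normal–Normal posterior has precision τ_n = τ₀ + n/σ² and mean μ_n = (τ₀μ₀ + (n/σ²)x̄)/τ_n.
Here τ₀ = 1/105.6 = 0.009470 and τ_data = 22/97.4 = 0.225873, so τ_n = 0.235343.
Rearranging for μ₀: μ₀ = (μ_n·τ_n − τ_data·x̄)/τ₀ = (51.4218·0.235343 − 0.225873·51.8) / 0.009470 = 0.401539/0.009470 ≈ 42.4.

μ₀ = 42.4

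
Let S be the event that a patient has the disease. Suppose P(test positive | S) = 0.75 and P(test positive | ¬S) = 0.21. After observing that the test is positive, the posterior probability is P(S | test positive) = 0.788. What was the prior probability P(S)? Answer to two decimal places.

In odds form, posterior odds = prior odds × likelihood ratio, so prior odds = posterior odds ÷ LR.
Posterior odds = 0.788/(1−0.788) = 3.7170. LR = 0.75/0.21 = 3.5714.
Prior odds = 3.7170/3.5714 = 1.0408, so P(S) = 1.0408/(1+1.0408) ≈ 0.51.

P(S) = 0.51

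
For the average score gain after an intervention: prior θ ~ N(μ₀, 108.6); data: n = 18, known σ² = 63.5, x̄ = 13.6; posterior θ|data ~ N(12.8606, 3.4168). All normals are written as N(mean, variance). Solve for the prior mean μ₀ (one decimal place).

The posterior mean is a precision-weighted average: μ_n = (τ₀μ₀ + τ_data·x̄)/(τ₀+τ_data), with τ₀=1/σ₀² and τ_data=n/σ².
Here τ₀ = 1/108.6 = 0.009208 and τ_data = 18/63.5 = 0.283465, so τ_n = 0.292673.
Rearranging for μ₀: μ₀ = (μ_n·τ_n − τ_data·x̄)/τ₀ = (12.8606·0.292673 − 0.283465·13.6) / 0.009208 = -0.091174/0.009208 ≈ -9.9.

μ₀ = -9.9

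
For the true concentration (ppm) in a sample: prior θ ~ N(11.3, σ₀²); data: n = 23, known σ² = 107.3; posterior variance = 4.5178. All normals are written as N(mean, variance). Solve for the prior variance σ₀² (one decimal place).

For the Normal–Normal model with known σ², precisions add: τ_n = τ₀ + n/σ².
So 1/σ₀² = 1/4.5178 − 23/107.3 = 0.221347 − 0.214352 = 0.006995.
Hence σ₀² = 1/0.006995 ≈ 143.0.

σ₀² = 143.0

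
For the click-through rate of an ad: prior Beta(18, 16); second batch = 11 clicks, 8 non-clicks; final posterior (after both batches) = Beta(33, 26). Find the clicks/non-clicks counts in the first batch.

4 clicks and 2 non-clicks

Because Beta–binomial updating is additive in the counts, the combined data contributed (α_post−α_prior, β_post−β_prior) successes and failures.
Total across both batches: 33−18=15 clicks, 26−16=10 non-clicks.
Subtract the second batch: 15−11=4 clicks and 10−8=2 non-clicks.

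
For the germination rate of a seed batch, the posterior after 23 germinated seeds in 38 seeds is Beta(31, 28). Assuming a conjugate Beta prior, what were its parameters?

A Beta(a, b) prior with s successes and f failures in binomial data gives a Beta(a+s, b+f) posterior.
So a = 31 − 23 = 8 and b = 28 − 15 = 13.

Beta(8, 13)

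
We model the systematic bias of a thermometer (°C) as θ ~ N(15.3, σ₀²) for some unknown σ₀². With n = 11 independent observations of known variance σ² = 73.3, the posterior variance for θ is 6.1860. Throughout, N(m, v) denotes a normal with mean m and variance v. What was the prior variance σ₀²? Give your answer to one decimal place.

σ₀² = 86.3

For the Normal–Normal model with known σ², precisions add: τ_n = τ₀ + n/σ².
So 1/σ₀² = 1/6.1860 − 11/73.3 = 0.161655 − 0.150068 = 0.011587.
Hence σ₀² = 1/0.011587 ≈ 86.3.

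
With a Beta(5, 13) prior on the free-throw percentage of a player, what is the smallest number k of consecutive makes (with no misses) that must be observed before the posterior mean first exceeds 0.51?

k = 9

After k makes and 0 misses the posterior is Beta(5+k, 13), with mean (5+k)/(5+13+k).
Set (5+k)/(18+k) > 0.51 and solve: k > (0.51·18 − 5)/(1 − 0.51) = 8.531.
The smallest integer exceeding 8.531 is 9.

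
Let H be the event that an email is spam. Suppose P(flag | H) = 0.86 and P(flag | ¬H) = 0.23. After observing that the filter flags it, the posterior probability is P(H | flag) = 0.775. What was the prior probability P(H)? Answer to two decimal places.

P(H) = 0.48

In odds form, posterior odds = prior odds × likelihood ratio, so prior odds = posterior odds ÷ LR.
Posterior odds = 0.775/(1−0.775) = 3.4444. LR = 0.86/0.23 = 3.7391.
Prior odds = 3.4444/3.7391 = 0.9212, so P(H) = 0.9212/(1+0.9212) ≈ 0.48.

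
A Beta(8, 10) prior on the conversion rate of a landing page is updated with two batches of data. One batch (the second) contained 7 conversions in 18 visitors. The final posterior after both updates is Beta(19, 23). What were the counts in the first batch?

4 conversions and 2 bounces

Because Beta–binomial updating is additive in the counts, the combined data contributed (α_post−α_prior, β_post−β_prior) successes and failures.
Total across both batches: 19−8=11 conversions, 23−10=13 bounces.
Subtract the second batch: 11−7=4 conversions and 13−11=2 bounces.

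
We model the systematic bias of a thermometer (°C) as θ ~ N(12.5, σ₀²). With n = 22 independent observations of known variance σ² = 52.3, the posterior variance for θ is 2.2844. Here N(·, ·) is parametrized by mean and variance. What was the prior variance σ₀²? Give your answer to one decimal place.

σ₀² = 58.5

For the Normal–Normal model with known σ², precisions add: τ_n = τ₀ + n/σ².
So 1/σ₀² = 1/2.2844 − 22/52.3 = 0.437752 − 0.420650 = 0.017102.
Hence σ₀² = 1/0.017102 ≈ 58.5.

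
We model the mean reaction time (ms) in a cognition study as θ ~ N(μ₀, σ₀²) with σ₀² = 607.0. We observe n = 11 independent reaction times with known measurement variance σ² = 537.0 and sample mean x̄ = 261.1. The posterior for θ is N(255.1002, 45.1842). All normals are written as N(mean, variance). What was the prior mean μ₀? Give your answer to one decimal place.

μ₀ = 180.5

With known observation variance, the Normal–Normal posterior has precision τ_n = τ₀ + n/σ² and mean μ_n = (τ₀μ₀ + (n/σ²)x̄)/τ_n.
Here τ₀ = 1/607.0 = 0.001647 and τ_data = 11/537.0 = 0.020484, so τ_n = 0.022131.
Rearranging for μ₀: μ₀ = (μ_n·τ_n − τ_data·x̄)/τ₀ = (255.1002·0.022131 − 0.020484·261.1) / 0.001647 = 0.297250/0.001647 ≈ 180.5.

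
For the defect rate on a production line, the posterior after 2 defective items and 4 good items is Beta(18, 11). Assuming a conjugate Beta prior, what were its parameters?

Beta(16, 7)

Beta is conjugate to the binomial likelihood: posterior = Beta(a+s, b+f).
So a = 18 − 2 = 16 and b = 11 − 4 = 7.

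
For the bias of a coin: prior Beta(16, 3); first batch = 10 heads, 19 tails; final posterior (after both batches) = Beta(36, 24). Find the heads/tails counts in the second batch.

10 heads and 2 tails

Sequential conjugate updates are equivalent to a single update on the pooled data, so total successes = posterior α − prior α and total failures = posterior β − prior β.
Total across both batches: 36−16=20 heads, 24−3=21 tails.
Subtract the first batch: 20−10=10 heads and 21−19=2 tails.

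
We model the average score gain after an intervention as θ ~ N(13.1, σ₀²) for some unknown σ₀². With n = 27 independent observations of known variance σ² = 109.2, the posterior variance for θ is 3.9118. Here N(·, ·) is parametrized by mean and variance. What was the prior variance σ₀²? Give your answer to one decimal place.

Posterior precision equals prior precision plus data precision: 1/σ_n² = 1/σ₀² + n/σ².
So 1/σ₀² = 1/3.9118 − 27/109.2 = 0.255637 − 0.247253 = 0.008384.
Hence σ₀² = 1/0.008384 ≈ 119.3.

σ₀² = 119.3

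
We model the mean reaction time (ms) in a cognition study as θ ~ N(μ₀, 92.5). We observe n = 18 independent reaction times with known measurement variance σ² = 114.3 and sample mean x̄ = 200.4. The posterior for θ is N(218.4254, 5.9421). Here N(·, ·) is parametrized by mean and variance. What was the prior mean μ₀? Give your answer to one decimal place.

μ₀ = 481.0

With known observation variance, the Normal–Normal posterior has precision τ_n = τ₀ + n/σ² and mean μ_n = (τ₀μ₀ + (n/σ²)x̄)/τ_n.
Here τ₀ = 1/92.5 = 0.010811 and τ_data = 18/114.3 = 0.157480, so τ_n = 0.168291.
Rearranging for μ₀: μ₀ = (μ_n·τ_n − τ_data·x̄)/τ₀ = (218.4254·0.168291 − 0.157480·200.4) / 0.010811 = 5.200037/0.010811 ≈ 481.0.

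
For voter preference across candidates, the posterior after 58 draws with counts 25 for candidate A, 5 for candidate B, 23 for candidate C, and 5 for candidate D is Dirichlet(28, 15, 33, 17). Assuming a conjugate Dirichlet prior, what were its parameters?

For a Dirichlet(α) prior with multinomial counts c, the posterior is Dirichlet(α + c) componentwise.
Subtract each count from the matching posterior parameter: 28−25=3, 15−5=10, 33−23=10, 17−5=12.

Dirichlet(3, 10, 10, 12)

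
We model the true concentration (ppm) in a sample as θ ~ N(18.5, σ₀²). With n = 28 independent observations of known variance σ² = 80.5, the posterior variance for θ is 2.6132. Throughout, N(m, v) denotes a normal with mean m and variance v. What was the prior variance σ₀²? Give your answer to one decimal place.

For the Normal–Normal model with known σ², precisions add: τ_n = τ₀ + n/σ².
So 1/σ₀² = 1/2.6132 − 28/80.5 = 0.382673 − 0.347826 = 0.034847.
Hence σ₀² = 1/0.034847 ≈ 28.7.

σ₀² = 28.7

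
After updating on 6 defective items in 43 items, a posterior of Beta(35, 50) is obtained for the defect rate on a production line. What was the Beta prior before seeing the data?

Under Beta–binomial conjugacy the posterior parameters are (α+s, β+f).
Subtract the data counts: 35−6=29, 50−37=13.

Beta(29, 13)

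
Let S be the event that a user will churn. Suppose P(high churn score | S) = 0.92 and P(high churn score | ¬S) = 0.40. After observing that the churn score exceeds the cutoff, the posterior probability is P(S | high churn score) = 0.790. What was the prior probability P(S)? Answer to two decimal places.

In odds form, posterior odds = prior odds × likelihood ratio, so prior odds = posterior odds ÷ LR.
Posterior odds = 0.790/(1−0.790) = 3.7619. LR = 0.92/0.40 = 2.3000.
Prior odds = 3.7619/2.3000 = 1.6356, so P(S) = 1.6356/(1+1.6356) ≈ 0.62.

P(S) = 0.62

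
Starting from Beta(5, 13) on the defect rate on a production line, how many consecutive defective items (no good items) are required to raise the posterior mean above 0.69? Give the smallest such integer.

After k defective items and 0 good items the posterior is Beta(5+k, 13), with mean (5+k)/(5+13+k).
Set (5+k)/(18+k) > 0.69 and solve: k > (0.69·18 − 5)/(1 − 0.69) = 23.935.
The smallest integer exceeding 23.935 is 24.

k = 24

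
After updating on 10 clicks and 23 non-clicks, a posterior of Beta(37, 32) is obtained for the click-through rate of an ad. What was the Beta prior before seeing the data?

Under Beta–binomial conjugacy the posterior parameters are (α+s, β+f).
Subtract the data counts: 37−10=27, 32−23=9.

Beta(27, 9)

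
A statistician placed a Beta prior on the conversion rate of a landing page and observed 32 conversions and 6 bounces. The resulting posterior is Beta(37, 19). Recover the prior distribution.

Beta(5, 13)

Beta is conjugate to the binomial likelihood: posterior = Beta(a+s, b+f).
Subtract the data counts: 37−32=5, 19−6=13.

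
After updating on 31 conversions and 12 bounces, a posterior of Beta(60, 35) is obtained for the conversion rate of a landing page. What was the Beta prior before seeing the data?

Beta is conjugate to the binomial likelihood: posterior = Beta(α+s, β+f).
Subtract the data counts: 60−31=29, 35−12=23.

Beta(29, 23)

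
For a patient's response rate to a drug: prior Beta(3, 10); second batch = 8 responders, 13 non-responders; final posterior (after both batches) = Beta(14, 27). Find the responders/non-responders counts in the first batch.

Sequential conjugate updates are equivalent to a single update on the pooled data, so total successes = posterior α − prior α and total failures = posterior β − prior β.
Total across both batches: 14−3=11 responders, 27−10=17 non-responders.
Subtract the second batch: 11−8=3 responders and 17−13=4 non-responders.

3 responders and 4 non-responders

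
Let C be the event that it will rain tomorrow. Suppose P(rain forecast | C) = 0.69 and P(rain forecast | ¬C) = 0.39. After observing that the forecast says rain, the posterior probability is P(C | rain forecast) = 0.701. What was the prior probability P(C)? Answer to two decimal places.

P(C) = 0.57

Bayes' rule in odds form gives O(C|E) = O(C)·[P(E|C)/P(E|¬C)], hence O(C) = O(C|E)/LR.
Posterior odds = 0.701/(1−0.701) = 2.3445. LR = 0.69/0.39 = 1.7692.
Prior odds = 2.3445/1.7692 = 1.3252, so P(C) = 1.3252/(1+1.3252) ≈ 0.57.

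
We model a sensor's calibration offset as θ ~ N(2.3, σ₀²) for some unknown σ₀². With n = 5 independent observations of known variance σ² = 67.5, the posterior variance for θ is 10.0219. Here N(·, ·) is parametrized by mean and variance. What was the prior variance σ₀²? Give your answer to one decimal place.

σ₀² = 38.9

Posterior precision equals prior precision plus data precision: 1/σ_n² = 1/σ₀² + n/σ².
So 1/σ₀² = 1/10.0219 − 5/67.5 = 0.099781 − 0.074074 = 0.025707.
Hence σ₀² = 1/0.025707 ≈ 38.9.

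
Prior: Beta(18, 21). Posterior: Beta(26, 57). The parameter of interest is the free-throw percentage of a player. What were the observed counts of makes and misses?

8 makes and 36 misses

A Beta(α, β) prior with s successes and f failures in binomial data gives a Beta(α+s, β+f) posterior.
Match parameters: s=26−18=8, f=57−21=36.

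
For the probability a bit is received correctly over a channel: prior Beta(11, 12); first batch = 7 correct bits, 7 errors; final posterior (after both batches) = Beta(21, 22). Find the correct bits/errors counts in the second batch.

3 correct bits and 3 errors

Because Beta–binomial updating is additive in the counts, the combined data contributed (α_post−α_prior, β_post−β_prior) successes and failures.
Total across both batches: 21−11=10 correct bits, 22−12=10 errors.
Subtract the first batch: 10−7=3 correct bits and 10−7=3 errors.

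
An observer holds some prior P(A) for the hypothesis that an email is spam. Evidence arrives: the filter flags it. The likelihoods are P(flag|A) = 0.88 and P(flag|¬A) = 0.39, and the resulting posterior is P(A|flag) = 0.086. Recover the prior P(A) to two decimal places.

In odds form, posterior odds = prior odds × likelihood ratio, so prior odds = posterior odds ÷ LR.
Posterior odds = 0.086/(1−0.086) = 0.0941. LR = 0.88/0.39 = 2.2564.
Prior odds = 0.0941/2.2564 = 0.0417, so P(A) = 0.0417/(1+0.0417) ≈ 0.04.

P(A) = 0.04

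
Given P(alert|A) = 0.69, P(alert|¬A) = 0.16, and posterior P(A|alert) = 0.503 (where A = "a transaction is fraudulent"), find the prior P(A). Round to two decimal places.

P(A) = 0.19

In odds form, posterior odds = prior odds × likelihood ratio, so prior odds = posterior odds ÷ LR.
Posterior odds = 0.503/(1−0.503) = 1.0121. LR = 0.69/0.16 = 4.3125.
Prior odds = 1.0121/4.3125 = 0.2347, so P(A) = 0.2347/(1+0.2347) ≈ 0.19.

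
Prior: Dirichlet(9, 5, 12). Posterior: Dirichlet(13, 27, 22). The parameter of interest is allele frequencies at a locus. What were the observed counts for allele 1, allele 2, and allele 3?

counts (4, 22, 10)

For a Dirichlet(α) prior with multinomial counts c, the posterior is Dirichlet(α + c) componentwise.
Counts are posterior − prior componentwise: 13−9=4, 27−5=22, 22−12=10.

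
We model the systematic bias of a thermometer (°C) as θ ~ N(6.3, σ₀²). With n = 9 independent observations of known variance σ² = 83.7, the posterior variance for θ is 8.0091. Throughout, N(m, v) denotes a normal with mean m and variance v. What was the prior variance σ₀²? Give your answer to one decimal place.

σ₀² = 57.7

Posterior precision equals prior precision plus data precision: 1/σ_n² = 1/σ₀² + n/σ².
So 1/σ₀² = 1/8.0091 − 9/83.7 = 0.124858 − 0.107527 = 0.017331.
Hence σ₀² = 1/0.017331 ≈ 57.7.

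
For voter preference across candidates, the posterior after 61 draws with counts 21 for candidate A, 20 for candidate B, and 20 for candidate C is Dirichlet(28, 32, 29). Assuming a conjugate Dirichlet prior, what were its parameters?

For a Dirichlet(α) prior with multinomial counts c, the posterior is Dirichlet(α + c) componentwise.
Subtract each count from the matching posterior parameter: 28−21=7, 32−20=12, 29−20=9.

Dirichlet(7, 12, 9)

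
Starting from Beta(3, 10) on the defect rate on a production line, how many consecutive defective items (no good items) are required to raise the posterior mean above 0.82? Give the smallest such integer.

After k defective items and 0 good items the posterior is Beta(3+k, 10), with mean (3+k)/(3+10+k).
Set (3+k)/(13+k) > 0.82 and solve: k > (0.82·13 − 3)/(1 − 0.82) = 42.556.
The smallest integer exceeding 42.556 is 43.

k = 43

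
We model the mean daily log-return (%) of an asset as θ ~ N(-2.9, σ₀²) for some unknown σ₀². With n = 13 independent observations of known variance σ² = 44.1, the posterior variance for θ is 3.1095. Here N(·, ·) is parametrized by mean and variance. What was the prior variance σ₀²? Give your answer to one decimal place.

For the Normal–Normal model with known σ², precisions add: τ_n = τ₀ + n/σ².
So 1/σ₀² = 1/3.1095 − 13/44.1 = 0.321595 − 0.294785 = 0.026810.
Hence σ₀² = 1/0.026810 ≈ 37.3.

σ₀² = 37.3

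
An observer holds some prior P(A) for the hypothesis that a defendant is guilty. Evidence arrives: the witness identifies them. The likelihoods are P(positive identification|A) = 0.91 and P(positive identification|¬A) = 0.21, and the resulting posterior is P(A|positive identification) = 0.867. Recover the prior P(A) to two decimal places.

P(A) = 0.60

In odds form, posterior odds = prior odds × likelihood ratio, so prior odds = posterior odds ÷ LR.
Posterior odds = 0.867/(1−0.867) = 6.5188. LR = 0.91/0.21 = 4.3333.
Prior odds = 6.5188/4.3333 = 1.5044, so P(A) = 1.5044/(1+1.5044) ≈ 0.60.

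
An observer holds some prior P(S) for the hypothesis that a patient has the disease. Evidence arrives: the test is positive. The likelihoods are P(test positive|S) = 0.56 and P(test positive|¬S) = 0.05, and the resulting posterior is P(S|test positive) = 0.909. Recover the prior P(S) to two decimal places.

P(S) = 0.47

Bayes' rule in odds form gives O(S|E) = O(S)·[P(E|S)/P(E|¬S)], hence O(S) = O(S|E)/LR.
Posterior odds = 0.909/(1−0.909) = 9.9890. LR = 0.56/0.05 = 11.2000.
Prior odds = 9.9890/11.2000 = 0.8919, so P(S) = 0.8919/(1+0.8919) ≈ 0.47.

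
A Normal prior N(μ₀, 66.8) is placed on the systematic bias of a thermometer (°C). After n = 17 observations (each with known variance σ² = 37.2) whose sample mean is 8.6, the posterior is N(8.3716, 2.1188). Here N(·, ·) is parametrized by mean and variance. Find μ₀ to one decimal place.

μ₀ = 1.4

With known observation variance, the Normal–Normal posterior has precision τ_n = τ₀ + n/σ² and mean μ_n = (τ₀μ₀ + (n/σ²)x̄)/τ_n.
Here τ₀ = 1/66.8 = 0.014970 and τ_data = 17/37.2 = 0.456989, so τ_n = 0.471959.
Rearranging for μ₀: μ₀ = (μ_n·τ_n − τ_data·x̄)/τ₀ = (8.3716·0.471959 − 0.456989·8.6) / 0.014970 = 0.020947/0.014970 ≈ 1.4.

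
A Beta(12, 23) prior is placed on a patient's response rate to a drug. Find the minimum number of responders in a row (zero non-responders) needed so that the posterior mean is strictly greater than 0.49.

k = 11

After k responders and 0 non-responders the posterior is Beta(12+k, 23), with mean (12+k)/(12+23+k).
Set (12+k)/(35+k) > 0.49 and solve: k > (0.49·35 − 12)/(1 − 0.49) = 10.098.
The smallest integer exceeding 10.098 is 11, and checking k=11: (23)/(46) = 0.5000 > 0.49.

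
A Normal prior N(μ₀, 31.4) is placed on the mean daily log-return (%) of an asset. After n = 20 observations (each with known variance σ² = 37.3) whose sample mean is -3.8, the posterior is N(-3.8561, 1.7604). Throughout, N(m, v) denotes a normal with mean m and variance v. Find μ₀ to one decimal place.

The posterior mean is a precision-weighted average: μ_n = (τ₀μ₀ + τ_data·x̄)/(τ₀+τ_data), with τ₀=1/σ₀² and τ_data=n/σ².
Here τ₀ = 1/31.4 = 0.031847 and τ_data = 20/37.3 = 0.536193, so τ_n = 0.568040.
Rearranging for μ₀: μ₀ = (μ_n·τ_n − τ_data·x̄)/τ₀ = (-3.8561·0.568040 − 0.536193·-3.8) / 0.031847 = -0.152886/0.031847 ≈ -4.8.

μ₀ = -4.8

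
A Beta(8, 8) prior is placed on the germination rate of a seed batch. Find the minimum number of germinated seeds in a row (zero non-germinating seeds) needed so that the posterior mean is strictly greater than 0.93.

After k germinated seeds and 0 non-germinating seeds the posterior is Beta(8+k, 8), with mean (8+k)/(8+8+k).
Set (8+k)/(16+k) > 0.93 and solve: k > (0.93·16 − 8)/(1 − 0.93) = 98.286.
The smallest integer exceeding 98.286 is 99, and checking k=99: (107)/(115) = 0.9304 > 0.93.

k = 99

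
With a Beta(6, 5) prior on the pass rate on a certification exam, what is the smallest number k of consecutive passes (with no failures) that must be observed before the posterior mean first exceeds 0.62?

k = 3

After k passes and 0 failures the posterior is Beta(6+k, 5), with mean (6+k)/(6+5+k).
Set (6+k)/(11+k) > 0.62 and solve: k > (0.62·11 − 6)/(1 − 0.62) = 2.158.
The smallest integer exceeding 2.158 is 3, and checking k=3: (9)/(14) = 0.6429 > 0.62.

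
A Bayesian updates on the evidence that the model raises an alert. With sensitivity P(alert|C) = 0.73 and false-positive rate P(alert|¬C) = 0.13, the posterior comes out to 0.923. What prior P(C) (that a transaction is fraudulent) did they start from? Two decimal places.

P(C) = 0.68

In odds form, posterior odds = prior odds × likelihood ratio, so prior odds = posterior odds ÷ LR.
Posterior odds = 0.923/(1−0.923) = 11.9870. LR = 0.73/0.13 = 5.6154.
Prior odds = 11.9870/5.6154 = 2.1347, so P(C) = 2.1347/(1+2.1347) ≈ 0.68.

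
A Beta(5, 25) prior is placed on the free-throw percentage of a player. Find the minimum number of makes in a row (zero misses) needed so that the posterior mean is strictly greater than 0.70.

After k makes and 0 misses the posterior is Beta(5+k, 25), with mean (5+k)/(5+25+k).
Set (5+k)/(30+k) > 0.70 and solve: k > (0.70·30 − 5)/(1 − 0.70) = 53.333.
The smallest integer exceeding 53.333 is 54, and checking k=54: (59)/(84) = 0.7024 > 0.70.

k = 54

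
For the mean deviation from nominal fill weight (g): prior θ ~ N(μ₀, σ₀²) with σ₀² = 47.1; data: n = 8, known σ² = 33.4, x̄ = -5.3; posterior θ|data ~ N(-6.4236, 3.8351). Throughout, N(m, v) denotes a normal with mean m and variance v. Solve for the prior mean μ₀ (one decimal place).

μ₀ = -19.1

The posterior mean is a precision-weighted average: μ_n = (τ₀μ₀ + τ_data·x̄)/(τ₀+τ_data), with τ₀=1/σ₀² and τ_data=n/σ².
Here τ₀ = 1/47.1 = 0.021231 and τ_data = 8/33.4 = 0.239521, so τ_n = 0.260752.
Rearranging for μ₀: μ₀ = (μ_n·τ_n − τ_data·x̄)/τ₀ = (-6.4236·0.260752 − 0.239521·-5.3) / 0.021231 = -0.405505/0.021231 ≈ -19.1.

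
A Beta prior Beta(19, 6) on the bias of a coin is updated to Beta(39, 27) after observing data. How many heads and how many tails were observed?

Under Beta–binomial conjugacy the posterior parameters are (α+s, β+f).
So s = 39 − 19 = 20 and f = 27 − 6 = 21.

20 heads and 21 tails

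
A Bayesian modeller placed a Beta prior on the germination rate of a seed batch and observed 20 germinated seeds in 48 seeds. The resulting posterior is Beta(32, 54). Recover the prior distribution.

Beta(12, 26)

Beta is conjugate to the binomial likelihood: posterior = Beta(α+s, β+f).
Subtract the data counts: 32−20=12, 54−28=26.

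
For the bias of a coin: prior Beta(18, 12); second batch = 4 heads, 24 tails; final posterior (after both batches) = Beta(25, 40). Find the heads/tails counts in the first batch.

Because Beta–binomial updating is additive in the counts, the combined data contributed (α_post−α_prior, β_post−β_prior) successes and failures.
Total across both batches: 25−18=7 heads, 40−12=28 tails.
Subtract the second batch: 7−4=3 heads and 28−24=4 tails.

3 heads and 4 tails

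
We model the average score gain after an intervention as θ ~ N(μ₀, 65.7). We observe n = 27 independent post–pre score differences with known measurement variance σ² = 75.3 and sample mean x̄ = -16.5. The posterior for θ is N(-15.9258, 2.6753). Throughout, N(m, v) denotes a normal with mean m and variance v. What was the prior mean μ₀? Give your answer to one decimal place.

With known observation variance, the Normal–Normal posterior has precision τ_n = τ₀ + n/σ² and mean μ_n = (τ₀μ₀ + (n/σ²)x̄)/τ_n.
Here τ₀ = 1/65.7 = 0.015221 and τ_data = 27/75.3 = 0.358566, so τ_n = 0.373787.
Rearranging for μ₀: μ₀ = (μ_n·τ_n − τ_data·x̄)/τ₀ = (-15.9258·0.373787 − 0.358566·-16.5) / 0.015221 = -0.036518/0.015221 ≈ -2.4.

μ₀ = -2.4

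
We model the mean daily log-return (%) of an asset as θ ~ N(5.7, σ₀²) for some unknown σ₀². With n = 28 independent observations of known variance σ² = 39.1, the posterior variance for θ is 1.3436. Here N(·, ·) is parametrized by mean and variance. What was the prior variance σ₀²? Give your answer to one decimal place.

σ₀² = 35.5

For the Normal–Normal model with known σ², precisions add: τ_n = τ₀ + n/σ².
So 1/σ₀² = 1/1.3436 − 28/39.1 = 0.744269 − 0.716113 = 0.028156.
Hence σ₀² = 1/0.028156 ≈ 35.5.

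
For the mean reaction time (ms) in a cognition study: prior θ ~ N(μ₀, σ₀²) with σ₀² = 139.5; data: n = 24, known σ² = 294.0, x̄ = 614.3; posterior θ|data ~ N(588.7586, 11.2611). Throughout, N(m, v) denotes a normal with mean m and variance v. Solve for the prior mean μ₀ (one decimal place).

With known observation variance, the Normal–Normal posterior has precision τ_n = τ₀ + n/σ² and mean μ_n = (τ₀μ₀ + (n/σ²)x̄)/τ_n.
Here τ₀ = 1/139.5 = 0.007168 and τ_data = 24/294.0 = 0.081633, so τ_n = 0.088801.
Rearranging for μ₀: μ₀ = (μ_n·τ_n − τ_data·x̄)/τ₀ = (588.7586·0.088801 − 0.081633·614.3) / 0.007168 = 2.135201/0.007168 ≈ 297.9.

μ₀ = 297.9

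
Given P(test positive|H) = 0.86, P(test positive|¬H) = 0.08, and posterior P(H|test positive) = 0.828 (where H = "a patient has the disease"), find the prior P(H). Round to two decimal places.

P(H) = 0.31

In odds form, posterior odds = prior odds × likelihood ratio, so prior odds = posterior odds ÷ LR.
Posterior odds = 0.828/(1−0.828) = 4.8140. LR = 0.86/0.08 = 10.7500.
Prior odds = 4.8140/10.7500 = 0.4478, so P(H) = 0.4478/(1+0.4478) ≈ 0.31.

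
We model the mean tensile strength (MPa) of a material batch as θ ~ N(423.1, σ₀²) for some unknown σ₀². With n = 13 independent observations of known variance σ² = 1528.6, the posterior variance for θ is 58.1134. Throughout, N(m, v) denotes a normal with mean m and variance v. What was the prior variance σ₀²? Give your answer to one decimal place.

σ₀² = 114.9

For the Normal–Normal model with known σ², precisions add: τ_n = τ₀ + n/σ².
So 1/σ₀² = 1/58.1134 − 13/1528.6 = 0.017208 − 0.008505 = 0.008703.
Hence σ₀² = 1/0.008703 ≈ 114.9.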